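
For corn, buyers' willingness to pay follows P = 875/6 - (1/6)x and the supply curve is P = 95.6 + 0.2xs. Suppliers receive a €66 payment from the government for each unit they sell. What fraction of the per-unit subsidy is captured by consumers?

Consumer share = 5/11

Pre-subsidy: 875/6 - (1/6)x = 95.6 + 0.2x gives x* = 137 and P* = 123.
With the subsidy, sellers receive Ps = Pb + 66 for each unit, where Pb is the price buyers pay.
On the curves, Pb = 875/6 - (1/6)x and Ps = 95.6 + 0.2x; the wedge Ps − Pb = 66 gives 95.6 + 0.2x − (875/6 - (1/6)x) = 66, so x' = 317.
Then Pb = 875/6 − (1/6)·317 = 93 and Ps = 95.6 + 0.2·317 = 159.
Buyers' price falls by P* − Pb = 123 − 93 = 30; sellers' price rises by Ps − P* = 159 − 123 = 36.
So consumers capture 30/66 = 5/11 of each unit of subsidy.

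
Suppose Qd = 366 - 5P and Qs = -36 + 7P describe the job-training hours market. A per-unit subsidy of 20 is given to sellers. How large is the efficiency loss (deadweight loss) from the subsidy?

Deadweight loss = 1750/3

Pre-subsidy: 366 - 5P = -36 + 7P gives P* = 33.5, Q* = 198.5.
With the subsidy, sellers receive Ps = Pb + 20 for each unit, where Pb is the price buyers pay.
Supply in terms of Pb becomes Qs = -36 + 7(Pb + 20) = 104 + 7Pb. Setting this equal to demand: 366 - 5Pb = 104 + 7Pb, so Pb = 131/6.
Sellers receive Ps = 131/6 + 20 = 251/6; Q' = 366 − 5·(131/6) = 1541/6.
The subsidy expands output by 1541/6 − 198.5 = 175/3 past the efficient level; on those units the gap between marginal cost and willingness to pay runs from 0 up to 20.
DWL = ½ × 20 × 175/3 = 1750/3.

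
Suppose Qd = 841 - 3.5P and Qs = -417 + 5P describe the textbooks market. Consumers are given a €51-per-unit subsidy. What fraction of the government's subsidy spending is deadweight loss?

Pre-subsidy: 841 - 3.5P = -417 + 5P gives P* = 148, Q* = 323.
With the rebate, buyers effectively pay Pb = Ps − 51, where Ps is the price sellers receive.
Demand in terms of Ps becomes Qd = 841 − 3.5(Ps − 51) = 1019.5 - 3.5Ps. Setting this equal to supply: 1019.5 - 3.5Ps = -417 + 5Ps, so Ps = 169.
Buyers pay Pb = 169 − 51 = 118; Q' = -417 + 5·169 = 428.
ΔCS = ½(323 + 428)(148 − 118) = 11265; ΔPS = ½(323 + 428)(169 − 148) = 7885.5.
Government spending = 51 × 428 = 21828.
DWL = ½ × 51 × (428 − 323) = 2677.5; fraction = 2677.5 / 21828 = 105/856.

DWL / government spending = 105/856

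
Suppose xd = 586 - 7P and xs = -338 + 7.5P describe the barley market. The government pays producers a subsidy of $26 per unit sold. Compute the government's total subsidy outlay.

Pre-subsidy: 586 - 7P = -338 + 7.5P gives P* = 1848/29, x* = 4058/29.
With the subsidy, sellers receive Ps = Pb + 26 for each unit, where Pb is the price buyers pay.
Supply in terms of Pb becomes xs = -338 + 7.5(Pb + 26) = -143 + 7.5Pb. Setting this equal to demand: 586 - 7Pb = -143 + 7.5Pb, so Pb = 1458/29.
Sellers receive Ps = 1458/29 + 26 = 2212/29; x' = 586 − 7·(1458/29) = 6788/29.
Government outlay = subsidy × quantity = 26 × 6788/29 = 176488/29.

Government cost = 176488/29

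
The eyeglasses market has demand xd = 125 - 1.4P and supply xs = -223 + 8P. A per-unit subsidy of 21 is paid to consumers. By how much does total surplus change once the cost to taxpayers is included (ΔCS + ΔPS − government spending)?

Pre-subsidy: 125 - 1.4P = -223 + 8P gives P* = 1740/47, x* = 3439/47.
With the rebate, buyers effectively pay Pb = Ps − 21, where Ps is the price sellers receive.
Demand in terms of Ps becomes xd = 125 − 1.4(Ps − 21) = 154.4 - 1.4Ps. Setting this equal to supply: 154.4 - 1.4Ps = -223 + 8Ps, so Ps = 1887/47.
Buyers pay Pb = 1887/47 − 21 = 900/47; x' = -223 + 8·(1887/47) = 4615/47.
ΔCS = ½(3439/47 + 4615/47)(1740/47 − 900/47) = 3382680/2209; ΔPS = ½(3439/47 + 4615/47)(1887/47 − 1740/47) = 591969/2209.
Government spending = 21 × 4615/47 = 96915/47.
Net change = 3382680/2209 + 591969/2209 − 96915/47 = -12348/47. The loss equals the DWL triangle ½·21·1176/47.

Net change in total surplus = -12348/47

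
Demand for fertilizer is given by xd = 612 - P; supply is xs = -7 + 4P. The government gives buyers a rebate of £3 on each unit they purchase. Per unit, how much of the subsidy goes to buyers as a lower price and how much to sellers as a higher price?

Pre-subsidy: 612 - P = -7 + 4P gives P* = 123.8, x* = 488.2.
With the rebate, buyers effectively pay Pb = Ps − 3, where Ps is the price sellers receive.
Demand in terms of Ps becomes xd = 612 − 1(Ps − 3) = 615 - Ps. Setting this equal to supply: 615 - Ps = -7 + 4Ps, so Ps = 124.4.
Buyers pay Pb = 124.4 − 3 = 121.4; x' = -7 + 4·124.4 = 490.6.
Buyers' price falls by P* − Pb = 123.8 − 121.4 = 2.4; sellers' price rises by Ps − P* = 124.4 − 123.8 = 0.6.

Buyers gain £2.4 per unit; sellers gain £0.6 per unit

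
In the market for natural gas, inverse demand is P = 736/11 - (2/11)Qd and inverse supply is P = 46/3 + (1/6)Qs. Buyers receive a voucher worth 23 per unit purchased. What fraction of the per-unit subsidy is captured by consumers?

Pre-subsidy: 736/11 - (2/11)Q = 46/3 + (1/6)Q gives Q* = 148 and P* = 40.
With the rebate, buyers effectively pay Pb = Ps − 23, where Ps is the price sellers receive.
On the curves, Pb = 736/11 - (2/11)Q and Ps = 46/3 + (1/6)Q; the wedge Ps − Pb = 23 gives 46/3 + (1/6)Q − (736/11 - (2/11)Q) = 23, so Q' = 214.
Then Pb = 736/11 − (2/11)·214 = 28 and Ps = 46/3 + (1/6)·214 = 51.
Buyers' price falls by P* − Pb = 40 − 28 = 12; sellers' price rises by Ps − P* = 51 − 40 = 11.
So consumers capture 12/23 = 12/23 of each unit of subsidy.

Consumer share = 12/23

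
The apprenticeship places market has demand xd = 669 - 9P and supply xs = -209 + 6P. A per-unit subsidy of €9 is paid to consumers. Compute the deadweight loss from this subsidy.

Pre-subsidy: 669 - 9P = -209 + 6P gives P* = 878/15, x* = 142.2.
With the rebate, buyers effectively pay Pb = Ps − 9, where Ps is the price sellers receive.
Demand in terms of Ps becomes xd = 669 − 9(Ps − 9) = 750 - 9Ps. Setting this equal to supply: 750 - 9Ps = -209 + 6Ps, so Ps = 959/15.
Buyers pay Pb = 959/15 − 9 = 824/15; x' = -209 + 6·(959/15) = 174.6.
The subsidy expands output by 174.6 − 142.2 = 32.4 past the efficient level; on those units the gap between marginal cost and willingness to pay runs from 0 up to 9.
DWL = ½ × 9 × 32.4 = 145.8.

Deadweight loss = €145.8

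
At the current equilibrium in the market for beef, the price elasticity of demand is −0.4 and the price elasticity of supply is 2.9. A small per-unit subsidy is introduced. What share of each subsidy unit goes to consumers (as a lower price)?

Consumer share = 29/33

For a small subsidy around the equilibrium, the benefit split depends on the relative slopes, which at a point are proportional to the elasticities.
Buyer share = εs/(εs + |εd|) = 2.9/(2.9 + 0.4) = 29/33; seller share = |εd|/(εs + |εd|) = 4/33.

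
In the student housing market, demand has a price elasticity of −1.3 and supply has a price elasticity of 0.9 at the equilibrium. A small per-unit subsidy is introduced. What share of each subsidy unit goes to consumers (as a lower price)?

For a small subsidy around the equilibrium, the benefit split depends on the relative slopes, which at a point are proportional to the elasticities.
Buyer share = εs/(εs + |εd|) = 0.9/(0.9 + 1.3) = 9/22; seller share = |εd|/(εs + |εd|) = 13/22.

Consumer share = 9/22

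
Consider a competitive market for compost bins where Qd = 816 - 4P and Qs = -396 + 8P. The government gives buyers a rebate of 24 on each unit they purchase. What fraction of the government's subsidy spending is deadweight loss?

Pre-subsidy: 816 - 4P = -396 + 8P gives P* = 101, Q* = 412.
With the rebate, buyers effectively pay Pb = Ps − 24, where Ps is the price sellers receive.
Demand in terms of Ps becomes Qd = 816 − 4(Ps − 24) = 912 - 4Ps. Setting this equal to supply: 912 - 4Ps = -396 + 8Ps, so Ps = 109.
Buyers pay Pb = 109 − 24 = 85; Q' = -396 + 8·109 = 476.
ΔCS = ½(412 + 476)(101 − 85) = 7104; ΔPS = ½(412 + 476)(109 − 101) = 3552.
Government spending = 24 × 476 = 11424.
DWL = ½ × 24 × (476 − 412) = 768; fraction = 768 / 11424 = 8/119.

DWL / government spending = 8/119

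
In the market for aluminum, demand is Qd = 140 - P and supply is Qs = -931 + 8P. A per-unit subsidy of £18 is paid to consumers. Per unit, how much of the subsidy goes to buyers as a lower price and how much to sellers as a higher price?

Buyers gain £16 per unit; sellers gain £2 per unit

Pre-subsidy: 140 - P = -931 + 8P gives P* = 119, Q* = 21.
With the rebate, buyers effectively pay Pb = Ps − 18, where Ps is the price sellers receive.
Demand in terms of Ps becomes Qd = 140 − 1(Ps − 18) = 158 - Ps. Setting this equal to supply: 158 - Ps = -931 + 8Ps, so Ps = 121.
Buyers pay Pb = 121 − 18 = 103; Q' = -931 + 8·121 = 37.
Buyers' price falls by P* − Pb = 119 − 103 = 16; sellers' price rises by Ps − P* = 121 − 119 = 2.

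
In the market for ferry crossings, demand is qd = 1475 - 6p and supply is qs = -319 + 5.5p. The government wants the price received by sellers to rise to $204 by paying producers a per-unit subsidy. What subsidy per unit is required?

Required subsidy s = $92 per unit

At a seller price of 204, quantity supplied is -319 + 5.5·204 = 803.
Buyers absorb 803 only when they pay pb with 1475 − 6·pb = 803, i.e. pb = 112.
s = ps − pb = 204 − 112 = 92.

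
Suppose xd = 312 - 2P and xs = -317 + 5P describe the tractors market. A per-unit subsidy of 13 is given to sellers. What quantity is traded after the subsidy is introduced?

Pre-subsidy: 312 - 2P = -317 + 5P gives P* = 629/7, x* = 926/7.
With the subsidy, sellers receive Ps = Pb + 13 for each unit, where Pb is the price buyers pay.
Supply in terms of Pb becomes xs = -317 + 5(Pb + 13) = -252 + 5Pb. Setting this equal to demand: 312 - 2Pb = -252 + 5Pb, so Pb = 564/7.
Sellers receive Ps = 564/7 + 13 = 655/7; x' = 312 − 2·(564/7) = 1056/7.

x' = 1056/7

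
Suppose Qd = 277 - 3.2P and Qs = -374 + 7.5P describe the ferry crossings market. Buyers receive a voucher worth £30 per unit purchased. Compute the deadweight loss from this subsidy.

Deadweight loss = 108000/107

Pre-subsidy: 277 - 3.2P = -374 + 7.5P gives P* = 6510/107, Q* = 8807/107.
With the rebate, buyers effectively pay Pb = Ps − 30, where Ps is the price sellers receive.
Demand in terms of Ps becomes Qd = 277 − 3.2(Ps − 30) = 373 - 3.2Ps. Setting this equal to supply: 373 - 3.2Ps = -374 + 7.5Ps, so Ps = 7470/107.
Buyers pay Pb = 7470/107 − 30 = 4260/107; Q' = -374 + 7.5·(7470/107) = 16007/107.
The subsidy expands output by 16007/107 − 8807/107 = 7200/107 past the efficient level; on those units the gap between marginal cost and willingness to pay runs from 0 up to 30.
DWL = ½ × 30 × 7200/107 = 108000/107.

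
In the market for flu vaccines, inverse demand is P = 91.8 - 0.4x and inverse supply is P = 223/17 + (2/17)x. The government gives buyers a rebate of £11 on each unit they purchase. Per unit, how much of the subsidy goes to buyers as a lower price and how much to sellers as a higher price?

Pre-subsidy: 91.8 - 0.4x = 223/17 + (2/17)x gives x* = 152 and P* = 31.
With the rebate, buyers effectively pay Pb = Ps − 11, where Ps is the price sellers receive.
On the curves, Pb = 91.8 - 0.4x and Ps = 223/17 + (2/17)x; the wedge Ps − Pb = 11 gives 223/17 + (2/17)x − (91.8 - 0.4x) = 11, so x' = 173.25.
Then Pb = 91.8 − 0.4·173.25 = 22.5 and Ps = 223/17 + (2/17)·173.25 = 33.5.
Buyers' price falls by P* − Pb = 31 − 22.5 = 8.5; sellers' price rises by Ps − P* = 33.5 − 31 = 2.5.

Buyers gain £8.5 per unit; sellers gain £2.5 per unit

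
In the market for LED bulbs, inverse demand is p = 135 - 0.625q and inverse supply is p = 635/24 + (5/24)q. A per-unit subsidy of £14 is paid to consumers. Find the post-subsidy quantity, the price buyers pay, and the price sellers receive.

q' = 147.05; buyers pay £43.09375; sellers receive £57.09375

Pre-subsidy: 135 - 0.625q = 635/24 + (5/24)q gives q* = 130.25 and p* = 53.59375.
With the rebate, buyers effectively pay pb = ps − 14, where ps is the price sellers receive.
On the curves, pb = 135 - 0.625q and ps = 635/24 + (5/24)q; the wedge ps − pb = 14 gives 635/24 + (5/24)q − (135 - 0.625q) = 14, so q' = 147.05.
Then pb = 135 − 0.625·147.05 = 43.09375 and ps = 635/24 + (5/24)·147.05 = 57.09375.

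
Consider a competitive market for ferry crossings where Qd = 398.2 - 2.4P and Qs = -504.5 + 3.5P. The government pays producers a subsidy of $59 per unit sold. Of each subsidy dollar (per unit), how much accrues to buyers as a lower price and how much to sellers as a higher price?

Buyers gain $35 per unit; sellers gain $24 per unit

Pre-subsidy: 398.2 - 2.4P = -504.5 + 3.5P gives P* = 153, Q* = 31.
With the subsidy, sellers receive Ps = Pb + 59 for each unit, where Pb is the price buyers pay.
Supply in terms of Pb becomes Qs = -504.5 + 3.5(Pb + 59) = -298 + 3.5Pb. Setting this equal to demand: 398.2 - 2.4Pb = -298 + 3.5Pb, so Pb = 118.
Sellers receive Ps = 118 + 59 = 177; Q' = 398.2 − 2.4·118 = 115.
Buyers' price falls by P* − Pb = 153 − 118 = 35; sellers' price rises by Ps − P* = 177 − 153 = 24.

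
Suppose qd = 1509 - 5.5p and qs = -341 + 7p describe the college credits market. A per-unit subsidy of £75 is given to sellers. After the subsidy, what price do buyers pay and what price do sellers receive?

Buyers pay £106; sellers receive £181

Pre-subsidy: 1509 - 5.5p = -341 + 7p gives p* = 148, q* = 695.
With the subsidy, sellers receive ps = pb + 75 for each unit, where pb is the price buyers pay.
Supply in terms of pb becomes qs = -341 + 7(pb + 75) = 184 + 7pb. Setting this equal to demand: 1509 - 5.5pb = 184 + 7pb, so pb = 106.
Sellers receive ps = 106 + 75 = 181; q' = 1509 − 5.5·106 = 926.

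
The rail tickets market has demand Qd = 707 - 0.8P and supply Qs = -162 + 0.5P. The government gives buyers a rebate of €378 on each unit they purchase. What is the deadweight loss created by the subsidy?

Pre-subsidy: 707 - 0.8P = -162 + 0.5P gives P* = 8690/13, Q* = 2239/13.
With the rebate, buyers effectively pay Pb = Ps − 378, where Ps is the price sellers receive.
Demand in terms of Ps becomes Qd = 707 − 0.8(Ps − 378) = 1009.4 - 0.8Ps. Setting this equal to supply: 1009.4 - 0.8Ps = -162 + 0.5Ps, so Ps = 11714/13.
Buyers pay Pb = 11714/13 − 378 = 6800/13; Q' = -162 + 0.5·(11714/13) = 3751/13.
The subsidy expands output by 3751/13 − 2239/13 = 1512/13 past the efficient level; on those units the gap between marginal cost and willingness to pay runs from 0 up to 378.
DWL = ½ × 378 × 1512/13 = 285768/13.

Deadweight loss = 285768/13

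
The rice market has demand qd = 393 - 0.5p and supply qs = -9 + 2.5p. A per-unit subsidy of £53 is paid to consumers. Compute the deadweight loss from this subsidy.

Deadweight loss = 14045/24

Pre-subsidy: 393 - 0.5p = -9 + 2.5p gives p* = 134, q* = 326.
With the rebate, buyers effectively pay pb = ps − 53, where ps is the price sellers receive.
Demand in terms of ps becomes qd = 393 − 0.5(ps − 53) = 419.5 - 0.5ps. Setting this equal to supply: 419.5 - 0.5ps = -9 + 2.5ps, so ps = 857/6.
Buyers pay pb = 857/6 − 53 = 539/6; q' = -9 + 2.5·(857/6) = 4177/12.
The subsidy expands output by 4177/12 − 326 = 265/12 past the efficient level; on those units the gap between marginal cost and willingness to pay runs from 0 up to 53.
DWL = ½ × 53 × 265/12 = 14045/24.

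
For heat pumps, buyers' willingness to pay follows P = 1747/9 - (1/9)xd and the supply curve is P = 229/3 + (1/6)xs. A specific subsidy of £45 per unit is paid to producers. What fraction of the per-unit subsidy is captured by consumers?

Pre-subsidy: 1747/9 - (1/9)x = 229/3 + (1/6)x gives x* = 424 and P* = 147.
With the subsidy, sellers receive Ps = Pb + 45 for each unit, where Pb is the price buyers pay.
On the curves, Pb = 1747/9 - (1/9)x and Ps = 229/3 + (1/6)x; the wedge Ps − Pb = 45 gives 229/3 + (1/6)x − (1747/9 - (1/9)x) = 45, so x' = 586.
Then Pb = 1747/9 − (1/9)·586 = 129 and Ps = 229/3 + (1/6)·586 = 174.
Buyers' price falls by P* − Pb = 147 − 129 = 18; sellers' price rises by Ps − P* = 174 − 147 = 27.
So consumers capture 18/45 = 0.4 of each unit of subsidy.

Consumer share = 0.4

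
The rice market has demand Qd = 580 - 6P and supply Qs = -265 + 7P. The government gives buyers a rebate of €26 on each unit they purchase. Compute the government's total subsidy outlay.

Pre-subsidy: 580 - 6P = -265 + 7P gives P* = 65, Q* = 190.
With the rebate, buyers effectively pay Pb = Ps − 26, where Ps is the price sellers receive.
Demand in terms of Ps becomes Qd = 580 − 6(Ps − 26) = 736 - 6Ps. Setting this equal to supply: 736 - 6Ps = -265 + 7Ps, so Ps = 77.
Buyers pay Pb = 77 − 26 = 51; Q' = -265 + 7·77 = 274.
Government outlay = subsidy × quantity = 26 × 274 = 7124.

Government cost = €7124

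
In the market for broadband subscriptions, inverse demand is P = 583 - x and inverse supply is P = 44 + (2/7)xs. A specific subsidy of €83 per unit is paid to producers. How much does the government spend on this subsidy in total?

Government cost = 361382/9

Pre-subsidy: 583 - x = 44 + (2/7)x gives x* = 3773/9 and P* = 1474/9.
With the subsidy, sellers receive Ps = Pb + 83 for each unit, where Pb is the price buyers pay.
On the curves, Pb = 583 - x and Ps = 44 + (2/7)x; the wedge Ps − Pb = 83 gives 44 + (2/7)x − (583 - x) = 83, so x' = 4354/9.
Then Pb = 583 − 1·(4354/9) = 893/9 and Ps = 44 + (2/7)·(4354/9) = 1640/9.
Government outlay = subsidy × quantity = 83 × 4354/9 = 361382/9.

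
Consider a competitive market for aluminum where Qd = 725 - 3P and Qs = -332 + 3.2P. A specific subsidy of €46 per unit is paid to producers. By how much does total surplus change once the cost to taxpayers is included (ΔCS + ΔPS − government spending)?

Net change in total surplus = -50784/31

Pre-subsidy: 725 - 3P = -332 + 3.2P gives P* = 5285/31, Q* = 6620/31.
With the subsidy, sellers receive Ps = Pb + 46 for each unit, where Pb is the price buyers pay.
Supply in terms of Pb becomes Qs = -332 + 3.2(Pb + 46) = -184.8 + 3.2Pb. Setting this equal to demand: 725 - 3Pb = -184.8 + 3.2Pb, so Pb = 4549/31.
Sellers receive Ps = 4549/31 + 46 = 5975/31; Q' = 725 − 3·(4549/31) = 8828/31.
ΔCS = ½(6620/31 + 8828/31)(5285/31 − 4549/31) = 5684864/961; ΔPS = ½(6620/31 + 8828/31)(5975/31 − 5285/31) = 5329560/961.
Government spending = 46 × 8828/31 = 406088/31.
Net change = 5684864/961 + 5329560/961 − 406088/31 = -50784/31. The loss equals the DWL triangle ½·46·2208/31.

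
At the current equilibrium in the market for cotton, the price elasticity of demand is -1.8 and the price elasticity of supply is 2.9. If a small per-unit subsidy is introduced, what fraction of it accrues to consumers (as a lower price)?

For a small subsidy around the equilibrium, the benefit split depends on the relative slopes, which at a point are proportional to the elasticities.
Buyer share = εs/(εs + |εd|) = 2.9/(2.9 + 1.8) = 29/47; seller share = |εd|/(εs + |εd|) = 18/47.

Consumer share = 29/47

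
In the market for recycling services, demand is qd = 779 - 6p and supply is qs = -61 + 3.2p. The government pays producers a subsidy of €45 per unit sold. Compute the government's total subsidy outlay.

Government cost = 336465/23

Pre-subsidy: 779 - 6p = -61 + 3.2p gives p* = 2100/23, q* = 5317/23.
With the subsidy, sellers receive ps = pb + 45 for each unit, where pb is the price buyers pay.
Supply in terms of pb becomes qs = -61 + 3.2(pb + 45) = 83 + 3.2pb. Setting this equal to demand: 779 - 6pb = 83 + 3.2pb, so pb = 1740/23.
Sellers receive ps = 1740/23 + 45 = 2775/23; q' = 779 − 6·(1740/23) = 7477/23.
Government outlay = subsidy × quantity = 45 × 7477/23 = 336465/23.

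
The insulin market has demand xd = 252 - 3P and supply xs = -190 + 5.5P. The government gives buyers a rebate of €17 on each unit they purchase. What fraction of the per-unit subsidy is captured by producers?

Pre-subsidy: 252 - 3P = -190 + 5.5P gives P* = 52, x* = 96.
With the rebate, buyers effectively pay Pb = Ps − 17, where Ps is the price sellers receive.
Demand in terms of Ps becomes xd = 252 − 3(Ps − 17) = 303 - 3Ps. Setting this equal to supply: 303 - 3Ps = -190 + 5.5Ps, so Ps = 58.
Buyers pay Pb = 58 − 17 = 41; x' = -190 + 5.5·58 = 129.
Buyers' price falls by P* − Pb = 52 − 41 = 11; sellers' price rises by Ps − P* = 58 − 52 = 6.
So producers capture 6/17 = 6/17 of each unit of subsidy.

Producer share = 6/17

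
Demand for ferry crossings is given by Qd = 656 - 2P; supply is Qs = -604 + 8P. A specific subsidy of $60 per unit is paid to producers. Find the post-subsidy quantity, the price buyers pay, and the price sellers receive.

Q' = 500; buyers pay $78; sellers receive $138

Pre-subsidy: 656 - 2P = -604 + 8P gives P* = 126, Q* = 404.
With the subsidy, sellers receive Ps = Pb + 60 for each unit, where Pb is the price buyers pay.
Supply in terms of Pb becomes Qs = -604 + 8(Pb + 60) = -124 + 8Pb. Setting this equal to demand: 656 - 2Pb = -124 + 8Pb, so Pb = 78.
Sellers receive Ps = 78 + 60 = 138; Q' = 656 − 2·78 = 500.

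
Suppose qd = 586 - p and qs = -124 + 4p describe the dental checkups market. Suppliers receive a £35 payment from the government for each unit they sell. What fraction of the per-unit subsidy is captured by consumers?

Consumer share = 0.8

Pre-subsidy: 586 - p = -124 + 4p gives p* = 142, q* = 444.
With the subsidy, sellers receive ps = pb + 35 for each unit, where pb is the price buyers pay.
Supply in terms of pb becomes qs = -124 + 4(pb + 35) = 16 + 4pb. Setting this equal to demand: 586 - pb = 16 + 4pb, so pb = 114.
Sellers receive ps = 114 + 35 = 149; q' = 586 − 1·114 = 472.
Buyers' price falls by p* − pb = 142 − 114 = 28; sellers' price rises by ps − p* = 149 − 142 = 7.
So consumers capture 28/35 = 0.8 of each unit of subsidy.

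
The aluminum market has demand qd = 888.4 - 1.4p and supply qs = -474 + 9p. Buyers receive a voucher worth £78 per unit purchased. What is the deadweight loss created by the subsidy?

Pre-subsidy: 888.4 - 1.4p = -474 + 9p gives p* = 131, q* = 705.
With the rebate, buyers effectively pay pb = ps − 78, where ps is the price sellers receive.
Demand in terms of ps becomes qd = 888.4 − 1.4(ps − 78) = 997.6 - 1.4ps. Setting this equal to supply: 997.6 - 1.4ps = -474 + 9ps, so ps = 141.5.
Buyers pay pb = 141.5 − 78 = 63.5; q' = -474 + 9·141.5 = 799.5.
The subsidy expands output by 799.5 − 705 = 94.5 past the efficient level; on those units the gap between marginal cost and willingness to pay runs from 0 up to 78.
DWL = ½ × 78 × 94.5 = 3685.5.

Deadweight loss = £3685.5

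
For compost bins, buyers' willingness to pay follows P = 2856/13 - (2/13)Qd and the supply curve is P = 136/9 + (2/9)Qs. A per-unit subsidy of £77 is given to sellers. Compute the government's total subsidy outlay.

Pre-subsidy: 2856/13 - (2/13)Q = 136/9 + (2/9)Q gives Q* = 544 and P* = 136.
With the subsidy, sellers receive Ps = Pb + 77 for each unit, where Pb is the price buyers pay.
On the curves, Pb = 2856/13 - (2/13)Q and Ps = 136/9 + (2/9)Q; the wedge Ps − Pb = 77 gives 136/9 + (2/9)Q − (2856/13 - (2/13)Q) = 77, so Q' = 748.75.
Then Pb = 2856/13 − (2/13)·748.75 = 104.5 and Ps = 136/9 + (2/9)·748.75 = 181.5.
Government outlay = subsidy × quantity = 77 × 748.75 = 57653.75.

Government cost = £57653.75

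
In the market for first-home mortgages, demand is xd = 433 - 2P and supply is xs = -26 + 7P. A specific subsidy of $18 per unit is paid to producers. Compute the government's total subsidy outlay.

Government cost = $6462

Pre-subsidy: 433 - 2P = -26 + 7P gives P* = 51, x* = 331.
With the subsidy, sellers receive Ps = Pb + 18 for each unit, where Pb is the price buyers pay.
Supply in terms of Pb becomes xs = -26 + 7(Pb + 18) = 100 + 7Pb. Setting this equal to demand: 433 - 2Pb = 100 + 7Pb, so Pb = 37.
Sellers receive Ps = 37 + 18 = 55; x' = 433 − 2·37 = 359.
Government outlay = subsidy × quantity = 18 × 359 = 6462.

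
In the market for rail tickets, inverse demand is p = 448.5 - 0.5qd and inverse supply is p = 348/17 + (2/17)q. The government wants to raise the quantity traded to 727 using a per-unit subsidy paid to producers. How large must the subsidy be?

Required subsidy s = 21 per unit

At q = 727, from the demand curve buyers pay pb = 448.5 − 0.5·727 = 85; from the supply curve sellers need ps = 348/17 + (2/17)·727 = 106.
The subsidy must fill the gap: s = ps − pb = 106 − 85 = 21.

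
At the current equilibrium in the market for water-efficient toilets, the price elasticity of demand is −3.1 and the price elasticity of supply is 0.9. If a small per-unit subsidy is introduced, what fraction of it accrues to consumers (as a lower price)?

For a small subsidy around the equilibrium, the benefit split depends on the relative slopes, which at a point are proportional to the elasticities.
Buyer share = εs/(εs + |εd|) = 0.9/(0.9 + 3.1) = 0.225; seller share = |εd|/(εs + |εd|) = 0.775.

Consumer share = 0.225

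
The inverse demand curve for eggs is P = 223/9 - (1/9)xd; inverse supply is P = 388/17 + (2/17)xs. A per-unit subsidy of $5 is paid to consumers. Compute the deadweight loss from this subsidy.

Pre-subsidy: 223/9 - (1/9)x = 388/17 + (2/17)x gives x* = 299/35 and P* = 834/35.
With the rebate, buyers effectively pay Pb = Ps − 5, where Ps is the price sellers receive.
On the curves, Pb = 223/9 - (1/9)x and Ps = 388/17 + (2/17)x; the wedge Ps − Pb = 5 gives 388/17 + (2/17)x − (223/9 - (1/9)x) = 5, so x' = 30.4.
Then Pb = 223/9 − (1/9)·30.4 = 21.4 and Ps = 388/17 + (2/17)·30.4 = 26.4.
The subsidy expands output by 30.4 − 299/35 = 153/7 past the efficient level; on those units the gap between marginal cost and willingness to pay runs from 0 up to 5.
DWL = ½ × 5 × 153/7 = 765/14.

Deadweight loss = 765/14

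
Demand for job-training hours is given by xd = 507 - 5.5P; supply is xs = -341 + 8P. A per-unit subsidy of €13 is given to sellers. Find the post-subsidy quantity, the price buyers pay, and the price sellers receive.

x' = 1835/9; buyers pay 496/9; sellers receive 613/9

Pre-subsidy: 507 - 5.5P = -341 + 8P gives P* = 1696/27, x* = 4361/27.
With the subsidy, sellers receive Ps = Pb + 13 for each unit, where Pb is the price buyers pay.
Supply in terms of Pb becomes xs = -341 + 8(Pb + 13) = -237 + 8Pb. Setting this equal to demand: 507 - 5.5Pb = -237 + 8Pb, so Pb = 496/9.
Sellers receive Ps = 496/9 + 13 = 613/9; x' = 507 − 5.5·(496/9) = 1835/9.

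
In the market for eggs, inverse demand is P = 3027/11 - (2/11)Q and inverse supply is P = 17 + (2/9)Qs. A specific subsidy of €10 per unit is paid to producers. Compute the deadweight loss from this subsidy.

Pre-subsidy: 3027/11 - (2/11)Q = 17 + (2/9)Q gives Q* = 639 and P* = 159.
With the subsidy, sellers receive Ps = Pb + 10 for each unit, where Pb is the price buyers pay.
On the curves, Pb = 3027/11 - (2/11)Q and Ps = 17 + (2/9)Q; the wedge Ps − Pb = 10 gives 17 + (2/9)Q − (3027/11 - (2/11)Q) = 10, so Q' = 663.75.
Then Pb = 3027/11 − (2/11)·663.75 = 154.5 and Ps = 17 + (2/9)·663.75 = 164.5.
The subsidy expands output by 663.75 − 639 = 24.75 past the efficient level; on those units the gap between marginal cost and willingness to pay runs from 0 up to 10.
DWL = ½ × 10 × 24.75 = 123.75.

Deadweight loss = €123.75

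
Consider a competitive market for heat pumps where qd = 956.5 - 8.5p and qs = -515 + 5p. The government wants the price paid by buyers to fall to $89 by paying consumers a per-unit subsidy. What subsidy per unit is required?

At a buyer price of 89, quantity demanded is 956.5 − 8.5·89 = 200.
Sellers supply 200 only when they receive ps with -515 + 5·ps = 200, i.e. ps = 143.
s = ps − pb = 143 − 89 = 54.

Required subsidy s = $54 per unit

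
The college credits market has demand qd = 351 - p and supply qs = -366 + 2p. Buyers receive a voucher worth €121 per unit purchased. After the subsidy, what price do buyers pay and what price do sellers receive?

Pre-subsidy: 351 - p = -366 + 2p gives p* = 239, q* = 112.
With the rebate, buyers effectively pay pb = ps − 121, where ps is the price sellers receive.
Demand in terms of ps becomes qd = 351 − 1(ps − 121) = 472 - ps. Setting this equal to supply: 472 - ps = -366 + 2ps, so ps = 838/3.
Buyers pay pb = 838/3 − 121 = 475/3; q' = -366 + 2·(838/3) = 578/3.

Buyers pay 475/3; sellers receive 838/3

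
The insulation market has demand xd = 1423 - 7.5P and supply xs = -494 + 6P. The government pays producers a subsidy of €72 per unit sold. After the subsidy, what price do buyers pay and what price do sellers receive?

Pre-subsidy: 1423 - 7.5P = -494 + 6P gives P* = 142, x* = 358.
With the subsidy, sellers receive Ps = Pb + 72 for each unit, where Pb is the price buyers pay.
Supply in terms of Pb becomes xs = -494 + 6(Pb + 72) = -62 + 6Pb. Setting this equal to demand: 1423 - 7.5Pb = -62 + 6Pb, so Pb = 110.
Sellers receive Ps = 110 + 72 = 182; x' = 1423 − 7.5·110 = 598.

Buyers pay €110; sellers receive €182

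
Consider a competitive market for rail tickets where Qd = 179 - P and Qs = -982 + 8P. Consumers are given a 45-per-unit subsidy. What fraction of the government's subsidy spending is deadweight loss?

DWL / government spending = 2/9

Pre-subsidy: 179 - P = -982 + 8P gives P* = 129, Q* = 50.
With the rebate, buyers effectively pay Pb = Ps − 45, where Ps is the price sellers receive.
Demand in terms of Ps becomes Qd = 179 − 1(Ps − 45) = 224 - Ps. Setting this equal to supply: 224 - Ps = -982 + 8Ps, so Ps = 134.
Buyers pay Pb = 134 − 45 = 89; Q' = -982 + 8·134 = 90.
ΔCS = ½(50 + 90)(129 − 89) = 2800; ΔPS = ½(50 + 90)(134 − 129) = 350.
Government spending = 45 × 90 = 4050.
DWL = ½ × 45 × (90 − 50) = 900; fraction = 900 / 4050 = 2/9.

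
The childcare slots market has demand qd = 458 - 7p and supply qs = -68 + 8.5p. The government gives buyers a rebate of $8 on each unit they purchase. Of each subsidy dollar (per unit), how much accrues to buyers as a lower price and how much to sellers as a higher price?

Pre-subsidy: 458 - 7p = -68 + 8.5p gives p* = 1052/31, q* = 6834/31.
With the rebate, buyers effectively pay pb = ps − 8, where ps is the price sellers receive.
Demand in terms of ps becomes qd = 458 − 7(ps − 8) = 514 - 7ps. Setting this equal to supply: 514 - 7ps = -68 + 8.5ps, so ps = 1164/31.
Buyers pay pb = 1164/31 − 8 = 916/31; q' = -68 + 8.5·(1164/31) = 7786/31.
Buyers' price falls by p* − pb = 1052/31 − 916/31 = 136/31; sellers' price rises by ps − p* = 1164/31 − 1052/31 = 112/31.

Buyers gain 136/31 per unit; sellers gain 112/31 per unit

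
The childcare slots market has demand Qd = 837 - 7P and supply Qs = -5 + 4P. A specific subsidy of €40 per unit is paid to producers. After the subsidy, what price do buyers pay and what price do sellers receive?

Pre-subsidy: 837 - 7P = -5 + 4P gives P* = 842/11, Q* = 3313/11.
With the subsidy, sellers receive Ps = Pb + 40 for each unit, where Pb is the price buyers pay.
Supply in terms of Pb becomes Qs = -5 + 4(Pb + 40) = 155 + 4Pb. Setting this equal to demand: 837 - 7Pb = 155 + 4Pb, so Pb = 62.
Sellers receive Ps = 62 + 40 = 102; Q' = 837 − 7·62 = 403.

Buyers pay €62; sellers receive €102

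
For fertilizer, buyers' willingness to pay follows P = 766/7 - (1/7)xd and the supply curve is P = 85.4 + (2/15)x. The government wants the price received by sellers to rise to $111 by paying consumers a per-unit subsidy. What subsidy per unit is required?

Required subsidy s = $29 per unit

At a seller price of 111, quantity supplied is -640.5 + 7.5·111 = 192.
Buyers absorb 192 only when they pay Pb = 766/7 − (1/7)·192 = 82.
s = Ps − Pb = 111 − 82 = 29.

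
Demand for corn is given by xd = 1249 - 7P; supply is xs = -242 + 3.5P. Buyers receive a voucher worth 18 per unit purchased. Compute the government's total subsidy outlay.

Government cost = 5346

Pre-subsidy: 1249 - 7P = -242 + 3.5P gives P* = 142, x* = 255.
With the rebate, buyers effectively pay Pb = Ps − 18, where Ps is the price sellers receive.
Demand in terms of Ps becomes xd = 1249 − 7(Ps − 18) = 1375 - 7Ps. Setting this equal to supply: 1375 - 7Ps = -242 + 3.5Ps, so Ps = 154.
Buyers pay Pb = 154 − 18 = 136; x' = -242 + 3.5·154 = 297.
Government outlay = subsidy × quantity = 18 × 297 = 5346.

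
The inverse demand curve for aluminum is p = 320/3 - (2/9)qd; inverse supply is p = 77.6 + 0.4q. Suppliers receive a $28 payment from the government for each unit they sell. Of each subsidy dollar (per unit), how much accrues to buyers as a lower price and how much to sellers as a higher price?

Pre-subsidy: 320/3 - (2/9)q = 77.6 + 0.4q gives q* = 327/7 and p* = 674/7.
With the subsidy, sellers receive ps = pb + 28 for each unit, where pb is the price buyers pay.
On the curves, pb = 320/3 - (2/9)q and ps = 77.6 + 0.4q; the wedge ps − pb = 28 gives 77.6 + 0.4q − (320/3 - (2/9)q) = 28, so q' = 642/7.
Then pb = 320/3 − (2/9)·(642/7) = 604/7 and ps = 77.6 + 0.4·(642/7) = 800/7.
Buyers' price falls by p* − pb = 674/7 − 604/7 = 10; sellers' price rises by ps − p* = 800/7 − 674/7 = 18.

Buyers gain $10 per unit; sellers gain $18 per unit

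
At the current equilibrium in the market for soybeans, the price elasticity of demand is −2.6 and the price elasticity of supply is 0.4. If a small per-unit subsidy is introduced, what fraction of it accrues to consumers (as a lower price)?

Consumer share = 2/15

For a small subsidy around the equilibrium, the benefit split depends on the relative slopes, which at a point are proportional to the elasticities.
Buyer share = εs/(εs + |εd|) = 0.4/(0.4 + 2.6) = 2/15; seller share = |εd|/(εs + |εd|) = 13/15.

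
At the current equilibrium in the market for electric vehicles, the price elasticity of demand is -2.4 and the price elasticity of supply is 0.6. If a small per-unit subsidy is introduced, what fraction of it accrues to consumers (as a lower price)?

For a small subsidy around the equilibrium, the benefit split depends on the relative slopes, which at a point are proportional to the elasticities.
Buyer share = εs/(εs + |εd|) = 0.6/(0.6 + 2.4) = 0.2; seller share = |εd|/(εs + |εd|) = 0.8.

Consumer share = 0.2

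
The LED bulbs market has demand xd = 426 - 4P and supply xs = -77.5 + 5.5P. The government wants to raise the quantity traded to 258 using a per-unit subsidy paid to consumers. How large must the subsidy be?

Required subsidy s = 19 per unit

At x = 258, invert demand for the buyer price: Pb = (426 − 258)/4 = 42; invert supply for the seller price: Ps = (258 − (-77.5))/5.5 = 61.
The subsidy must fill the gap: s = Ps − Pb = 61 − 42 = 19.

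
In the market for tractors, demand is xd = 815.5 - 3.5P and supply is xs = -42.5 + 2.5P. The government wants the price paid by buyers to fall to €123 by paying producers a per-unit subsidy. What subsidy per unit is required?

Required subsidy s = €48 per unit

At a buyer price of 123, quantity demanded is 815.5 − 3.5·123 = 385.
Sellers supply 385 only when they receive Ps with -42.5 + 2.5·Ps = 385, i.e. Ps = 171.
s = Ps − Pb = 171 − 123 = 48.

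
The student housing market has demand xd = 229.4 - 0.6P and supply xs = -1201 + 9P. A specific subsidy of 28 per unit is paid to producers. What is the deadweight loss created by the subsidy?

Pre-subsidy: 229.4 - 0.6P = -1201 + 9P gives P* = 149, x* = 140.
With the subsidy, sellers receive Ps = Pb + 28 for each unit, where Pb is the price buyers pay.
Supply in terms of Pb becomes xs = -1201 + 9(Pb + 28) = -949 + 9Pb. Setting this equal to demand: 229.4 - 0.6Pb = -949 + 9Pb, so Pb = 122.75.
Sellers receive Ps = 122.75 + 28 = 150.75; x' = 229.4 − 0.6·122.75 = 155.75.
The subsidy expands output by 155.75 − 140 = 15.75 past the efficient level; on those units the gap between marginal cost and willingness to pay runs from 0 up to 28.
DWL = ½ × 28 × 15.75 = 220.5.

Deadweight loss = 220.5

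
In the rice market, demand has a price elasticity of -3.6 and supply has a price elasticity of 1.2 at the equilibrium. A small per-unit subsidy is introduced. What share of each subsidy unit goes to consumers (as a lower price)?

For a small subsidy around the equilibrium, the benefit split depends on the relative slopes, which at a point are proportional to the elasticities.
Buyer share = εs/(εs + |εd|) = 1.2/(1.2 + 3.6) = 0.25; seller share = |εd|/(εs + |εd|) = 0.75.

Consumer share = 0.25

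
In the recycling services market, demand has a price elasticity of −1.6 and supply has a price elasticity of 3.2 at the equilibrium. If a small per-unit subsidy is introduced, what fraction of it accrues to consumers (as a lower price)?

Consumer share = 2/3

For a small subsidy around the equilibrium, the benefit split depends on the relative slopes, which at a point are proportional to the elasticities.
Buyer share = εs/(εs + |εd|) = 3.2/(3.2 + 1.6) = 2/3; seller share = |εd|/(εs + |εd|) = 1/3.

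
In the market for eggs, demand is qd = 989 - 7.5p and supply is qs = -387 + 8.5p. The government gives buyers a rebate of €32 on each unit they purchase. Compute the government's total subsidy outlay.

Government cost = €15088

Pre-subsidy: 989 - 7.5p = -387 + 8.5p gives p* = 86, q* = 344.
With the rebate, buyers effectively pay pb = ps − 32, where ps is the price sellers receive.
Demand in terms of ps becomes qd = 989 − 7.5(ps − 32) = 1229 - 7.5ps. Setting this equal to supply: 1229 - 7.5ps = -387 + 8.5ps, so ps = 101.
Buyers pay pb = 101 − 32 = 69; q' = -387 + 8.5·101 = 471.5.
Government outlay = subsidy × quantity = 32 × 471.5 = 15088.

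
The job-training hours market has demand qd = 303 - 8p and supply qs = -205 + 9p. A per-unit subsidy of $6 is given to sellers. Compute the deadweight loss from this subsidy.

Pre-subsidy: 303 - 8p = -205 + 9p gives p* = 508/17, q* = 1087/17.
With the subsidy, sellers receive ps = pb + 6 for each unit, where pb is the price buyers pay.
Supply in terms of pb becomes qs = -205 + 9(pb + 6) = -151 + 9pb. Setting this equal to demand: 303 - 8pb = -151 + 9pb, so pb = 454/17.
Sellers receive ps = 454/17 + 6 = 556/17; q' = 303 − 8·(454/17) = 1519/17.
The subsidy expands output by 1519/17 − 1087/17 = 432/17 past the efficient level; on those units the gap between marginal cost and willingness to pay runs from 0 up to 6.
DWL = ½ × 6 × 432/17 = 1296/17.

Deadweight loss = 1296/17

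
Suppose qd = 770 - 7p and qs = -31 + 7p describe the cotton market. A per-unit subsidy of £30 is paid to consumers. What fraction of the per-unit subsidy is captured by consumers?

Pre-subsidy: 770 - 7p = -31 + 7p gives p* = 801/14, q* = 369.5.
With the rebate, buyers effectively pay pb = ps − 30, where ps is the price sellers receive.
Demand in terms of ps becomes qd = 770 − 7(ps − 30) = 980 - 7ps. Setting this equal to supply: 980 - 7ps = -31 + 7ps, so ps = 1011/14.
Buyers pay pb = 1011/14 − 30 = 591/14; q' = -31 + 7·(1011/14) = 474.5.
Buyers' price falls by p* − pb = 801/14 − 591/14 = 15; sellers' price rises by ps − p* = 1011/14 − 801/14 = 15.
So consumers capture 15/30 = 0.5 of each unit of subsidy.

Consumer share = 0.5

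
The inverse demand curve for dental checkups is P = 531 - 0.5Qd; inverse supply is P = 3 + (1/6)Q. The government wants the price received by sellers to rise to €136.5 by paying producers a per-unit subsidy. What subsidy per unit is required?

Required subsidy s = €6 per unit

At a seller price of 136.5, quantity supplied is -18 + 6·136.5 = 801.
Buyers absorb 801 only when they pay Pb = 531 − 0.5·801 = 130.5.
s = Ps − Pb = 136.5 − 130.5 = 6.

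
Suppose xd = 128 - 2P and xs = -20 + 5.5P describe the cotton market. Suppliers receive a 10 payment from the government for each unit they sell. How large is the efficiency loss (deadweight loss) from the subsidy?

Deadweight loss = 220/3

Pre-subsidy: 128 - 2P = -20 + 5.5P gives P* = 296/15, x* = 1328/15.
With the subsidy, sellers receive Ps = Pb + 10 for each unit, where Pb is the price buyers pay.
Supply in terms of Pb becomes xs = -20 + 5.5(Pb + 10) = 35 + 5.5Pb. Setting this equal to demand: 128 - 2Pb = 35 + 5.5Pb, so Pb = 12.4.
Sellers receive Ps = 12.4 + 10 = 22.4; x' = 128 − 2·12.4 = 103.2.
The subsidy expands output by 103.2 − 1328/15 = 44/3 past the efficient level; on those units the gap between marginal cost and willingness to pay runs from 0 up to 10.
DWL = ½ × 10 × 44/3 = 220/3.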